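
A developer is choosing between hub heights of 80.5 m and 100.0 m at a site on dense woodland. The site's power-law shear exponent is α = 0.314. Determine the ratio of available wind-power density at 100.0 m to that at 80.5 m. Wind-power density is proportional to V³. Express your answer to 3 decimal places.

Speed ratio: V_B/V_A = (z_B/z_A)^α = (100.0/80.5)^0.314 = (1.2422)^0.314 = 1.07048
Power-density ratio: P_B/P_A = (V_B/V_A)³ = (1.07048)³ = 1.22671

1.227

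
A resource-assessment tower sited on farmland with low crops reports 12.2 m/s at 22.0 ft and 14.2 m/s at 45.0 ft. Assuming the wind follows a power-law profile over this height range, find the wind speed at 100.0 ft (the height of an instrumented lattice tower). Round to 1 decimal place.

16.8 m/s

First find α: α = ln(V₂/V₁)/ln(z₂/z₁) = ln(14.2/12.2)/ln(45.0/22.0) = 0.15181/0.71562 = 0.2121
Extrapolate from 45.0 ft to 100.0 ft: V₃ = 14.2 × (100.0/45.0)^0.2121 = 14.2 × 1.1846 = 16.8211 m/s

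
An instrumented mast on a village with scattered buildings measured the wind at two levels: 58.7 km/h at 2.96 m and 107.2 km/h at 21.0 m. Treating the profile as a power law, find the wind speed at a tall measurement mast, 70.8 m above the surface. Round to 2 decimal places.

First find α: α = ln(V₂/V₁)/ln(z₂/z₁) = ln(107.2/58.7)/ln(21.0/2.96) = 0.60226/1.95933 = 0.3074
Extrapolate from 21.0 m to 70.8 m: V₃ = 107.2 × (70.8/21.0)^0.3074 = 107.2 × 1.4529 = 155.7519 km/h

155.75 km/h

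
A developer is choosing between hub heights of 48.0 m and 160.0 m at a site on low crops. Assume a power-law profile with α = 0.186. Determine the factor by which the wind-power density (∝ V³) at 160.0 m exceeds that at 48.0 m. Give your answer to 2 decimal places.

1.96

Speed ratio: V_B/V_A = (z_B/z_A)^α = (160.0/48.0)^0.186 = (3.3333)^0.186 = 1.25099
Power-density ratio: P_B/P_A = (V_B/V_A)³ = (1.25099)³ = 1.95779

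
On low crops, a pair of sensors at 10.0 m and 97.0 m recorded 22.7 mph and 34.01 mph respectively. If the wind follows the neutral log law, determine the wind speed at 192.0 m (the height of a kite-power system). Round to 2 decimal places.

37.41 mph

Log law: V ∝ ln(z/z₀). From the pair, with r = V₁/V₂ = 0.66745,
ln z₀ = (ln z₁ − r·ln z₂)/(1 − r) = (2.3026 − 0.66745×4.5747)/0.33255 = -2.2577 → z₀ = 0.1046 m
V₃ = V₁ · ln(z₃/z₀)/ln(z₁/z₀) = 22.7 × 7.5152/4.5603 = 37.4087 mph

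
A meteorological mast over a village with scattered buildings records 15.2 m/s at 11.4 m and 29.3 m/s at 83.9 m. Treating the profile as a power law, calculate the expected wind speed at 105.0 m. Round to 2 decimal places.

First find α: α = ln(V₂/V₁)/ln(z₂/z₁) = ln(29.3/15.2)/ln(83.9/11.4) = 0.65629/1.99601 = 0.3288
Extrapolate from 83.9 m to 105.0 m: V₃ = 29.3 × (105.0/83.9)^0.3288 = 29.3 × 1.0766 = 31.5429 m/s

31.54 m/s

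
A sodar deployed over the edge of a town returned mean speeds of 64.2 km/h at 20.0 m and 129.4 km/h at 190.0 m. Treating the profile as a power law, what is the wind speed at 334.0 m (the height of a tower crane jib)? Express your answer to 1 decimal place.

154.2 km/h

First find α: α = ln(V₂/V₁)/ln(z₂/z₁) = ln(129.4/64.2)/ln(190.0/20.0) = 0.70091/2.25129 = 0.3113
Extrapolate from 190.0 m to 334.0 m: V₃ = 129.4 × (334.0/190.0)^0.3113 = 129.4 × 1.1920 = 154.2443 km/h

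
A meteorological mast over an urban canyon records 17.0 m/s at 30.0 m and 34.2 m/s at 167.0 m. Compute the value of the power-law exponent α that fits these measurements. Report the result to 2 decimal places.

α ≈ 0.41

Power law: V₂/V₁ = (z₂/z₁)^α ⇒ α = ln(V₂/V₁) / ln(z₂/z₁)
α = ln(34.2/17.0) / ln(167.0/30.0) = ln(2.0118) / ln(5.5667)
  = 0.69901 / 1.71680 = 0.40716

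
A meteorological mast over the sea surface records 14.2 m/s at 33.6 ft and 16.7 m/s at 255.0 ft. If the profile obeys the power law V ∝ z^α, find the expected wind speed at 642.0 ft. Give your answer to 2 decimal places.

First find α: α = ln(V₂/V₁)/ln(z₂/z₁) = ln(16.7/14.2)/ln(255.0/33.6) = 0.16217/2.02674 = 0.0800
Extrapolate from 255.0 ft to 642.0 ft: V₃ = 16.7 × (642.0/255.0)^0.0800 = 16.7 × 1.0767 = 17.9805 m/s

17.98 m/s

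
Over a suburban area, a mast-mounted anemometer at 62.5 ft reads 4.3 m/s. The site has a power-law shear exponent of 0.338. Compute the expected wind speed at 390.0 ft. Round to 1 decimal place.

8.0 m/s

Power-law profile: V₂ = V₁ · (z₂/z₁)^α
V₂ = 4.3 × (390.0/62.5)^0.338 = 4.3 × (6.2400)^0.338
    = 4.3 × 1.8568 = 7.9844 m/s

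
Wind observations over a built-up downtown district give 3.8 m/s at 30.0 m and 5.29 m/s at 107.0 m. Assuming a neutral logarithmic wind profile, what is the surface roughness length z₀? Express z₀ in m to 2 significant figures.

Log law: V(z) ∝ ln(z/z₀). With r = V₁/V₂ = 3.8/5.29 = 0.71834,
r · ln(z₂/z₀) = ln(z₁/z₀) ⇒ ln z₀ = (ln z₁ − r·ln z₂)/(1 − r)
ln z₀ = (3.40120 − 0.71834×4.67283) / 0.28166 = 0.1581
z₀ = exp(0.1581) = 1.171 m

z₀ ≈ 1.2 m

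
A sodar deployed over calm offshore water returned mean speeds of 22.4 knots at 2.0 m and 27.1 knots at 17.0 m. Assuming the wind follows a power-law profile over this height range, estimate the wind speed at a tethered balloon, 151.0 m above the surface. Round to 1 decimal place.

32.9 knots

First find α: α = ln(V₂/V₁)/ln(z₂/z₁) = ln(27.1/22.4)/ln(17.0/2.0) = 0.19047/2.14007 = 0.0890
Extrapolate from 17.0 m to 151.0 m: V₃ = 27.1 × (151.0/17.0)^0.0890 = 27.1 × 1.2146 = 32.9148 knots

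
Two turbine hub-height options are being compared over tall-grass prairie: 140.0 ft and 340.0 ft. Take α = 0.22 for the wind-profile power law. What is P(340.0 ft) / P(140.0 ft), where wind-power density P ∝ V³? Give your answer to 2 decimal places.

1.80

Speed ratio: V_B/V_A = (z_B/z_A)^α = (340.0/140.0)^0.22 = (2.4286)^0.22 = 1.21556
Power-density ratio: P_B/P_A = (V_B/V_A)³ = (1.21556)³ = 1.79610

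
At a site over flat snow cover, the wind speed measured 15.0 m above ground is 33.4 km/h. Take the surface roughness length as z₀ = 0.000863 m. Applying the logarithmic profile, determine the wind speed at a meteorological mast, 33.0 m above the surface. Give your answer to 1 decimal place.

36.1 km/h

Log law: V(z) ∝ ln(z/z₀), so V₂/V₁ = ln(z₂/z₀) / ln(z₁/z₀).
ln(33.0/0.000863) = 10.5516, ln(15.0/0.000863) = 9.7631
V₂ = 33.4 × 10.5516/9.7631 = 33.4 × 1.0808 = 36.0973 km/h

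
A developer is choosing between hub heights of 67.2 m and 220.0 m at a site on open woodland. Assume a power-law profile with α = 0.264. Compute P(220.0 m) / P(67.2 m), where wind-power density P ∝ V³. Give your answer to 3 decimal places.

Speed ratio: V_B/V_A = (z_B/z_A)^α = (220.0/67.2)^0.264 = (3.2738)^0.264 = 1.36765
Power-density ratio: P_B/P_A = (V_B/V_A)³ = (1.36765)³ = 2.55813

2.558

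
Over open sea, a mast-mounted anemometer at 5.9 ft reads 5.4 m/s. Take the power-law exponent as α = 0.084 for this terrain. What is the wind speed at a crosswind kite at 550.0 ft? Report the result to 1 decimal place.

7.9 m/s

Power-law profile: V₂ = V₁ · (z₂/z₁)^α
V₂ = 5.4 × (550.0/5.9)^0.084 = 5.4 × (93.2203)^0.084
    = 5.4 × 1.4637 = 7.9037 m/s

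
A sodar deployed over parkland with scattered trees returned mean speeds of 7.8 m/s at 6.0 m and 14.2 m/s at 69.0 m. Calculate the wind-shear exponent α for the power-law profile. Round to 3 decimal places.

α ≈ 0.245

Power law: V₂/V₁ = (z₂/z₁)^α ⇒ α = ln(V₂/V₁) / ln(z₂/z₁)
α = ln(14.2/7.8) / ln(69.0/6.0) = ln(1.8205) / ln(11.5000)
  = 0.59912 / 2.44235 = 0.24530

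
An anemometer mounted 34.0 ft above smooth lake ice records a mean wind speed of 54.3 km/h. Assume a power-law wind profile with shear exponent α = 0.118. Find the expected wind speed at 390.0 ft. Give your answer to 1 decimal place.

72.4 km/h

Power-law profile: V₂ = V₁ · (z₂/z₁)^α
V₂ = 54.3 × (390.0/34.0)^0.118 = 54.3 × (11.4706)^0.118
    = 54.3 × 1.3336 = 72.4154 km/h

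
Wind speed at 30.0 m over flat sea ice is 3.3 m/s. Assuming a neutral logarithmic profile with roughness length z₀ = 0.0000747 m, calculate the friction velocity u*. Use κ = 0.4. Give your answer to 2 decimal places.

Log law: V(z) = (u*/κ) · ln(z/z₀) ⇒ u* = κ · V / ln(z/z₀)
u* = 0.4 × 3.3 / ln(30.0/0.0000747) = 0.4 × 3.3 / 12.9032
   = 1.3200 / 12.9032 = 0.1023 m/s

u* ≈ 0.10 m/s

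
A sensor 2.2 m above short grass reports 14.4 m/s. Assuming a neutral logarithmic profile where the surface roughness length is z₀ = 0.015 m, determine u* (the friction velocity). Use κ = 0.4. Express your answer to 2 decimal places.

u* ≈ 1.15 m/s

Log law: V(z) = (u*/κ) · ln(z/z₀) ⇒ u* = κ · V / ln(z/z₀)
u* = 0.4 × 14.4 / ln(2.2/0.015) = 0.4 × 14.4 / 4.9882
   = 5.7600 / 4.9882 = 1.1547 m/s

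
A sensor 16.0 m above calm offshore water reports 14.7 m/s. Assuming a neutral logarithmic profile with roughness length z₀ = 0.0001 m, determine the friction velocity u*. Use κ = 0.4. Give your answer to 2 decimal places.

u* ≈ 0.49 m/s

Log law: V(z) = (u*/κ) · ln(z/z₀) ⇒ u* = κ · V / ln(z/z₀)
u* = 0.4 × 14.7 / ln(16.0/0.0001) = 0.4 × 14.7 / 11.9829
   = 5.8800 / 11.9829 = 0.4907 m/s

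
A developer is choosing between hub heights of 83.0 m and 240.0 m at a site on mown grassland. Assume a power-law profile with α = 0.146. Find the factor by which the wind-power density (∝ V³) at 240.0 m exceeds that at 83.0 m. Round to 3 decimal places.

1.592

Speed ratio: V_B/V_A = (z_B/z_A)^α = (240.0/83.0)^0.146 = (2.8916)^0.146 = 1.16768
Power-density ratio: P_B/P_A = (V_B/V_A)³ = (1.16768)³ = 1.59212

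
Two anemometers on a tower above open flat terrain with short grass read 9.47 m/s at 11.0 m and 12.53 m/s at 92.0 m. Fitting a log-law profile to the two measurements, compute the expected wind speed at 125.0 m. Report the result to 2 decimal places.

Log law: V ∝ ln(z/z₀). From the pair, with r = V₁/V₂ = 0.75579,
ln z₀ = (ln z₁ − r·ln z₂)/(1 − r) = (2.3979 − 0.75579×4.5218)/0.24421 = -4.1751 → z₀ = 0.01537 m
V₃ = V₁ · ln(z₃/z₀)/ln(z₁/z₀) = 9.47 × 9.0034/6.5730 = 12.9716 m/s

12.97 m/s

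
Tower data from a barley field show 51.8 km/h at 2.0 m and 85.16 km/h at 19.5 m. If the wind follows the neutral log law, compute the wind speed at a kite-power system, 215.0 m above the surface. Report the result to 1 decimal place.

Log law: V ∝ ln(z/z₀). From the pair, with r = V₁/V₂ = 0.60827,
ln z₀ = (ln z₁ − r·ln z₂)/(1 − r) = (0.6931 − 0.60827×2.9704)/0.39173 = -2.8429 → z₀ = 0.05826 m
V₃ = V₁ · ln(z₃/z₀)/ln(z₁/z₀) = 51.8 × 8.2135/3.5360 = 120.3212 km/h

120.3 km/h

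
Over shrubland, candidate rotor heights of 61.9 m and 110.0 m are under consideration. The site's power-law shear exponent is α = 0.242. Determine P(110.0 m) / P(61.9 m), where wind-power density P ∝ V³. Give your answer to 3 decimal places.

Speed ratio: V_B/V_A = (z_B/z_A)^α = (110.0/61.9)^0.242 = (1.7771)^0.242 = 1.14929
Power-density ratio: P_B/P_A = (V_B/V_A)³ = (1.14929)³ = 1.51804

1.518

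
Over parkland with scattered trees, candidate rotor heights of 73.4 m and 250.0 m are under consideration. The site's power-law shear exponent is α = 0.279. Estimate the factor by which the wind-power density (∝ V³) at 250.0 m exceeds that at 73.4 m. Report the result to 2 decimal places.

2.79

Speed ratio: V_B/V_A = (z_B/z_A)^α = (250.0/73.4)^0.279 = (3.4060)^0.279 = 1.40765
Power-density ratio: P_B/P_A = (V_B/V_A)³ = (1.40765)³ = 2.78925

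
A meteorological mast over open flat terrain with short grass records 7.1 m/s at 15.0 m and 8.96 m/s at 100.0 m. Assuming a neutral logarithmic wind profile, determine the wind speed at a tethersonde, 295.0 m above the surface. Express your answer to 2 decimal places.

Log law: V ∝ ln(z/z₀). From the pair, with r = V₁/V₂ = 0.79241,
ln z₀ = (ln z₁ − r·ln z₂)/(1 − r) = (2.7081 − 0.79241×4.6052)/0.20759 = -4.5336 → z₀ = 0.01074 m
V₃ = V₁ · ln(z₃/z₀)/ln(z₁/z₀) = 7.1 × 10.2206/7.2417 = 10.0206 m/s

10.02 m/s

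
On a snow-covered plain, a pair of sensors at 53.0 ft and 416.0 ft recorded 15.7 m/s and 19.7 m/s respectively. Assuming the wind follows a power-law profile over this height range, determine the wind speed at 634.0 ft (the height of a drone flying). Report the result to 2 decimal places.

20.64 m/s

First find α: α = ln(V₂/V₁)/ln(z₂/z₁) = ln(19.7/15.7)/ln(416.0/53.0) = 0.22696/2.06039 = 0.1102
Extrapolate from 416.0 ft to 634.0 ft: V₃ = 19.7 × (634.0/416.0)^0.1102 = 19.7 × 1.0475 = 20.6359 m/s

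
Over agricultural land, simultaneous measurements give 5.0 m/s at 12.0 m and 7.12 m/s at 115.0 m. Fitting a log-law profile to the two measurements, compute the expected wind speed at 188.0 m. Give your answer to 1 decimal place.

7.6 m/s

Log law: V ∝ ln(z/z₀). From the pair, with r = V₁/V₂ = 0.70225,
ln z₀ = (ln z₁ − r·ln z₂)/(1 − r) = (2.4849 − 0.70225×4.7449)/0.29775 = -2.8453 → z₀ = 0.05811 m
V₃ = V₁ · ln(z₃/z₀)/ln(z₁/z₀) = 5.0 × 8.0818/5.3302 = 7.5811 m/s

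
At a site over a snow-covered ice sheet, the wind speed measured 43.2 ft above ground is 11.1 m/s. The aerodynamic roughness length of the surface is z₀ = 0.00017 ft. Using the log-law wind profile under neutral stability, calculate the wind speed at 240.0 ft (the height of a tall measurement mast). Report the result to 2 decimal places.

12.63 m/s

Log law: V(z) ∝ ln(z/z₀), so V₂/V₁ = ln(z₂/z₀) / ln(z₁/z₀).
ln(240.0/0.00017) = 14.1604, ln(43.2/0.00017) = 12.4456
V₂ = 11.1 × 14.1604/12.4456 = 11.1 × 1.1378 = 12.6294 m/s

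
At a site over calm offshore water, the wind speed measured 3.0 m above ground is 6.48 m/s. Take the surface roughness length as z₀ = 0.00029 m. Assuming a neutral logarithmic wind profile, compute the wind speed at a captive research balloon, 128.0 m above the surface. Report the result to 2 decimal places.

Log law: V(z) ∝ ln(z/z₀), so V₂/V₁ = ln(z₂/z₀) / ln(z₁/z₀).
ln(128.0/0.00029) = 12.9977, ln(3.0/0.00029) = 9.2442
V₂ = 6.48 × 12.9977/9.2442 = 6.48 × 1.4060 = 9.1111 m/s

9.11 m/s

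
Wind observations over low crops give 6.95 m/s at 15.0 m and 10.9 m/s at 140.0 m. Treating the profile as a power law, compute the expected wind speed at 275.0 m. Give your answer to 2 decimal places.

First find α: α = ln(V₂/V₁)/ln(z₂/z₁) = ln(10.9/6.95)/ln(140.0/15.0) = 0.45002/2.23359 = 0.2015
Extrapolate from 140.0 m to 275.0 m: V₃ = 10.9 × (275.0/140.0)^0.2015 = 10.9 × 1.1457 = 12.4882 m/s

12.49 m/s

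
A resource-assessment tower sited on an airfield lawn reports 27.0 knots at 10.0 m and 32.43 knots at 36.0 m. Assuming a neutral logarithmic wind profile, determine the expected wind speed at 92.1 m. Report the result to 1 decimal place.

Log law: V ∝ ln(z/z₀). From the pair, with r = V₁/V₂ = 0.83256,
ln z₀ = (ln z₁ − r·ln z₂)/(1 − r) = (2.3026 − 0.83256×3.5835)/0.16744 = -4.0667 → z₀ = 0.01713 m
V₃ = V₁ · ln(z₃/z₀)/ln(z₁/z₀) = 27.0 × 8.5896/6.3693 = 36.4120 knots

36.4 knots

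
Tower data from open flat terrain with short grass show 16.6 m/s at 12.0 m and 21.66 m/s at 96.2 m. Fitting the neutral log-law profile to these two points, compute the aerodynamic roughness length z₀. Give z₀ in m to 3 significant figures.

Log law: V(z) ∝ ln(z/z₀). With r = V₁/V₂ = 16.6/21.66 = 0.76639,
r · ln(z₂/z₀) = ln(z₁/z₀) ⇒ ln z₀ = (ln z₁ − r·ln z₂)/(1 − r)
ln z₀ = (2.48491 − 0.76639×4.56643) / 0.23361 = -4.3438
z₀ = exp(-4.3438) = 0.01299 m

z₀ ≈ 0.0130 m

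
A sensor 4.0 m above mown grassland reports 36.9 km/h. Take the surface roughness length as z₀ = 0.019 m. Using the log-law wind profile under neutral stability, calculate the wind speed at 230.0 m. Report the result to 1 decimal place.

Log law: V(z) ∝ ln(z/z₀), so V₂/V₁ = ln(z₂/z₀) / ln(z₁/z₀).
ln(230.0/0.019) = 9.4014, ln(4.0/0.019) = 5.3496
V₂ = 36.9 × 9.4014/5.3496 = 36.9 × 1.7574 = 64.8480 km/h

64.8 km/h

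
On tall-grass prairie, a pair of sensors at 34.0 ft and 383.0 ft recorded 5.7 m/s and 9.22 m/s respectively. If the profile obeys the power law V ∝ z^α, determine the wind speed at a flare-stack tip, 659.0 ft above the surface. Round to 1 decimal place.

First find α: α = ln(V₂/V₁)/ln(z₂/z₁) = ln(9.22/5.7)/ln(383.0/34.0) = 0.48091/2.42167 = 0.1986
Extrapolate from 383.0 ft to 659.0 ft: V₃ = 9.22 × (659.0/383.0)^0.1986 = 9.22 × 1.1138 = 10.2692 m/s

10.3 m/s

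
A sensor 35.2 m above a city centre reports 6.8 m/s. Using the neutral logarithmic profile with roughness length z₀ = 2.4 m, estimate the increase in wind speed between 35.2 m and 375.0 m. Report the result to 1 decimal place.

Log law: V₂ = V₁ · ln(z₂/z₀)/ln(z₁/z₀) = 6.8 × 5.0515/2.6856 = 12.7905 m/s
ΔV = 12.7905 − 6.8 = 5.9905 m/s

6.0 m/s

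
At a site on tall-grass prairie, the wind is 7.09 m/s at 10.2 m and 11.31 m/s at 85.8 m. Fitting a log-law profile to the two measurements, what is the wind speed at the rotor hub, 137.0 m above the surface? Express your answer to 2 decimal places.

12.24 m/s

Log law: V ∝ ln(z/z₀). From the pair, with r = V₁/V₂ = 0.62688,
ln z₀ = (ln z₁ − r·ln z₂)/(1 − r) = (2.3224 − 0.62688×4.4520)/0.37312 = -1.2556 → z₀ = 0.2849 m
V₃ = V₁ · ln(z₃/z₀)/ln(z₁/z₀) = 7.09 × 6.1756/3.5780 = 12.2373 m/s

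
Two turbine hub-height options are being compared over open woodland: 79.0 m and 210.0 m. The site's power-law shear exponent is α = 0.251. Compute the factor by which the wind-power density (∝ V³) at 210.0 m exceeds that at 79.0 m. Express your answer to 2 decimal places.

Speed ratio: V_B/V_A = (z_B/z_A)^α = (210.0/79.0)^0.251 = (2.6582)^0.251 = 1.27812
Power-density ratio: P_B/P_A = (V_B/V_A)³ = (1.27812)³ = 2.08794

2.09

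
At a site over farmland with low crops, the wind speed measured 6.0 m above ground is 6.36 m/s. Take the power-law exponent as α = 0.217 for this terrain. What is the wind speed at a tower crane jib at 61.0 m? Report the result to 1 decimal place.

Power-law profile: V₂ = V₁ · (z₂/z₁)^α
V₂ = 6.36 × (61.0/6.0)^0.217 = 6.36 × (10.1667)^0.217
    = 6.36 × 1.6541 = 10.5200 m/s

10.5 m/s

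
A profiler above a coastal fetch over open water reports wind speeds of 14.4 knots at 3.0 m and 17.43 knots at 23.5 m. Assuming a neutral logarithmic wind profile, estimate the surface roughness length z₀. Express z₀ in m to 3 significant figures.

z₀ ≈ 0.000169 m

Log law: V(z) ∝ ln(z/z₀). With r = V₁/V₂ = 14.4/17.43 = 0.82616,
r · ln(z₂/z₀) = ln(z₁/z₀) ⇒ ln z₀ = (ln z₁ − r·ln z₂)/(1 − r)
ln z₀ = (1.09861 − 0.82616×3.15700) / 0.17384 = -8.6838
z₀ = exp(-8.6838) = 0.0001693 m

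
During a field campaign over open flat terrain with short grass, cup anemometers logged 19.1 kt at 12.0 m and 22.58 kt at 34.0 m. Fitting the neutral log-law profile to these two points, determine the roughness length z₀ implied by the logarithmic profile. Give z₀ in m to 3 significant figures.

Log law: V(z) ∝ ln(z/z₀). With r = V₁/V₂ = 19.1/22.58 = 0.84588,
r · ln(z₂/z₀) = ln(z₁/z₀) ⇒ ln z₀ = (ln z₁ − r·ln z₂)/(1 − r)
ln z₀ = (2.48491 − 0.84588×3.52636) / 0.15412 = -3.2311
z₀ = exp(-3.2311) = 0.03951 m

z₀ ≈ 0.0395 m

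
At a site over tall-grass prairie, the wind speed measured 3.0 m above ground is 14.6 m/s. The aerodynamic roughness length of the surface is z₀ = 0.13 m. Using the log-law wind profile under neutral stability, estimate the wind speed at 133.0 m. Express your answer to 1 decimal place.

Log law: V(z) ∝ ln(z/z₀), so V₂/V₁ = ln(z₂/z₀) / ln(z₁/z₀).
ln(133.0/0.13) = 6.9306, ln(3.0/0.13) = 3.1388
V₂ = 14.6 × 6.9306/3.1388 = 14.6 × 2.2080 = 32.2369 m/s

32.2 m/s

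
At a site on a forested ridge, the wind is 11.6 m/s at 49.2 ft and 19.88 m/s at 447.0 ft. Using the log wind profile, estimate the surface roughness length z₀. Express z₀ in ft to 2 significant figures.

z₀ ≈ 2.2 ft

Log law: V(z) ∝ ln(z/z₀). With r = V₁/V₂ = 11.6/19.88 = 0.58350,
r · ln(z₂/z₀) = ln(z₁/z₀) ⇒ ln z₀ = (ln z₁ − r·ln z₂)/(1 − r)
ln z₀ = (3.89589 − 0.58350×6.10256) / 0.41650 = 0.8044
z₀ = exp(0.8044) = 2.235 ft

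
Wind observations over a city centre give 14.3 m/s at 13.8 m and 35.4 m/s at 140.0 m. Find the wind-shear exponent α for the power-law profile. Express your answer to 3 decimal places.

Power law: V₂/V₁ = (z₂/z₁)^α ⇒ α = ln(V₂/V₁) / ln(z₂/z₁)
α = ln(35.4/14.3) / ln(140.0/13.8) = ln(2.4755) / ln(10.1449)
  = 0.90645 / 2.31697 = 0.39122

α ≈ 0.391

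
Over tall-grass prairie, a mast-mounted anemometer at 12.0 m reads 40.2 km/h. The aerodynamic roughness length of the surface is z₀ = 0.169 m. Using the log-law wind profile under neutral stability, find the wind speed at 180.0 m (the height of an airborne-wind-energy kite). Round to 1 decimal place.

65.7 km/h

Log law: V(z) ∝ ln(z/z₀), so V₂/V₁ = ln(z₂/z₀) / ln(z₁/z₀).
ln(180.0/0.169) = 6.9708, ln(12.0/0.169) = 4.2628
V₂ = 40.2 × 6.9708/4.2628 = 40.2 × 1.6353 = 65.7383 km/h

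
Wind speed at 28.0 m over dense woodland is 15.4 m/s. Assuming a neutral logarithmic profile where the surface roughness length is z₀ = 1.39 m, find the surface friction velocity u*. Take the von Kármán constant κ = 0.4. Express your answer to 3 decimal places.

Log law: V(z) = (u*/κ) · ln(z/z₀) ⇒ u* = κ · V / ln(z/z₀)
u* = 0.4 × 15.4 / ln(28.0/1.39) = 0.4 × 15.4 / 3.0029
   = 6.1600 / 3.0029 = 2.0513 m/s

u* ≈ 2.051 m/s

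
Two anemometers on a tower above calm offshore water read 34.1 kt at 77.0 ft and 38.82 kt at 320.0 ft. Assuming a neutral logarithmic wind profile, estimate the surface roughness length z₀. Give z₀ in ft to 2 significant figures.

z₀ ≈ 0.0026 ft

Log law: V(z) ∝ ln(z/z₀). With r = V₁/V₂ = 34.1/38.82 = 0.87841,
r · ln(z₂/z₀) = ln(z₁/z₀) ⇒ ln z₀ = (ln z₁ − r·ln z₂)/(1 − r)
ln z₀ = (4.34381 − 0.87841×5.76832) / 0.12159 = -5.9477
z₀ = exp(-5.9477) = 0.002612 ft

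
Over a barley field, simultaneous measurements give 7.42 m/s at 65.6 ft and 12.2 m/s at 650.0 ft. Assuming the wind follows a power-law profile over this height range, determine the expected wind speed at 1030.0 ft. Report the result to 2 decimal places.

13.48 m/s

First find α: α = ln(V₂/V₁)/ln(z₂/z₁) = ln(12.2/7.42)/ln(650.0/65.6) = 0.49726/2.29340 = 0.2168
Extrapolate from 650.0 ft to 1030.0 ft: V₃ = 12.2 × (1030.0/650.0)^0.2168 = 12.2 × 1.1050 = 13.4805 m/s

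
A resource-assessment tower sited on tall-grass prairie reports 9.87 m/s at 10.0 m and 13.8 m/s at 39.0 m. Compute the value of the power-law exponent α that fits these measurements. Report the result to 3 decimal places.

Power law: V₂/V₁ = (z₂/z₁)^α ⇒ α = ln(V₂/V₁) / ln(z₂/z₁)
α = ln(13.8/9.87) / ln(39.0/10.0) = ln(1.3982) / ln(3.9000)
  = 0.33517 / 1.36098 = 0.24627

α ≈ 0.246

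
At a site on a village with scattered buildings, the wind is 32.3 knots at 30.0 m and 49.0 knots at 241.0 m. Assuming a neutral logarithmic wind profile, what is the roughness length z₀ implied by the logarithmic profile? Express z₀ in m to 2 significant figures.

Log law: V(z) ∝ ln(z/z₀). With r = V₁/V₂ = 32.3/49.0 = 0.65918,
r · ln(z₂/z₀) = ln(z₁/z₀) ⇒ ln z₀ = (ln z₁ − r·ln z₂)/(1 − r)
ln z₀ = (3.40120 − 0.65918×5.48480) / 0.34082 = -0.6288
z₀ = exp(-0.6288) = 0.5333 m

z₀ ≈ 0.53 m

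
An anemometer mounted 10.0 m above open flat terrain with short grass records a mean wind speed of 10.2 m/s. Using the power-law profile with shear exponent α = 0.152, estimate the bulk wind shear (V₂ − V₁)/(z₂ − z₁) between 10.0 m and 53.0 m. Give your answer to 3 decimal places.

Power law: V₂ = V₁ · (z₂/z₁)^α = 10.2 × (5.3000)^0.152 = 13.1429 m/s
ΔV/Δz = (13.1429 − 10.2)/(53.0 − 10.0) = 2.9429/43.0000 = 0.06844 m/s/m

0.068 m/s/m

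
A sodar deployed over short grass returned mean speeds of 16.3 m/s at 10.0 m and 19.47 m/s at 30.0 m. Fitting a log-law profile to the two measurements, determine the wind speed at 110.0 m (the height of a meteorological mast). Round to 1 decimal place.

23.2 m/s

Log law: V ∝ ln(z/z₀). From the pair, with r = V₁/V₂ = 0.83719,
ln z₀ = (ln z₁ − r·ln z₂)/(1 − r) = (2.3026 − 0.83719×3.4012)/0.16281 = -3.3464 → z₀ = 0.03521 m
V₃ = V₁ · ln(z₃/z₀)/ln(z₁/z₀) = 16.3 × 8.0469/5.6490 = 23.2190 m/s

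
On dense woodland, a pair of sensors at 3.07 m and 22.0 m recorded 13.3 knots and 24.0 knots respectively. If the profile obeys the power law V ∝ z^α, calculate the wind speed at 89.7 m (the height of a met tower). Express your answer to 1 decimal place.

First find α: α = ln(V₂/V₁)/ln(z₂/z₁) = ln(24.0/13.3)/ln(22.0/3.07) = 0.59029/1.96936 = 0.2997
Extrapolate from 22.0 m to 89.7 m: V₃ = 24.0 × (89.7/22.0)^0.2997 = 24.0 × 1.5239 = 36.5730 knots

36.6 knots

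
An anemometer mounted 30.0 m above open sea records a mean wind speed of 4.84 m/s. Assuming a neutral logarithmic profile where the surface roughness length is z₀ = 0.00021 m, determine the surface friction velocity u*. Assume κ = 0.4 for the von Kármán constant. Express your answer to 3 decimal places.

Log law: V(z) = (u*/κ) · ln(z/z₀) ⇒ u* = κ · V / ln(z/z₀)
u* = 0.4 × 4.84 / ln(30.0/0.00021) = 0.4 × 4.84 / 11.8696
   = 1.9360 / 11.8696 = 0.1631 m/s

u* ≈ 0.163 m/s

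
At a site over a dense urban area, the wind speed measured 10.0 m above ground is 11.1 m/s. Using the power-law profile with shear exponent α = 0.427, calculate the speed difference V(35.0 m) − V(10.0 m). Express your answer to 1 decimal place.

7.9 m/s

Power law: V₂ = V₁ · (z₂/z₁)^α = 11.1 × (3.5000)^0.427 = 18.9513 m/s
ΔV = 18.9513 − 11.1 = 7.8513 m/s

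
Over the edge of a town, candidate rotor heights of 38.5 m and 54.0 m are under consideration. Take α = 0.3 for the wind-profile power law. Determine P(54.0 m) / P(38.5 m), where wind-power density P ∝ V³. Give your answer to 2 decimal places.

Speed ratio: V_B/V_A = (z_B/z_A)^α = (54.0/38.5)^0.3 = (1.4026)^0.3 = 1.10683
Power-density ratio: P_B/P_A = (V_B/V_A)³ = (1.10683)³ = 1.35594

1.36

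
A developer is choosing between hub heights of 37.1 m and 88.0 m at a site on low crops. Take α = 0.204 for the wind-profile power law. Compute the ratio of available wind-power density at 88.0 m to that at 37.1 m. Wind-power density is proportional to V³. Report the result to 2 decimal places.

Speed ratio: V_B/V_A = (z_B/z_A)^α = (88.0/37.1)^0.204 = (2.3720)^0.204 = 1.19268
Power-density ratio: P_B/P_A = (V_B/V_A)³ = (1.19268)³ = 1.69655

1.70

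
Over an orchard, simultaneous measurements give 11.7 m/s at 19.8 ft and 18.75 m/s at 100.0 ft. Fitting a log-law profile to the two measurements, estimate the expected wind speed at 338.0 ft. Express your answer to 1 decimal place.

24.1 m/s

Log law: V ∝ ln(z/z₀). From the pair, with r = V₁/V₂ = 0.62400,
ln z₀ = (ln z₁ − r·ln z₂)/(1 − r) = (2.9857 − 0.62400×4.6052)/0.37600 = 0.2980 → z₀ = 1.347 ft
V₃ = V₁ · ln(z₃/z₀)/ln(z₁/z₀) = 11.7 × 5.5250/2.6877 = 24.0517 m/s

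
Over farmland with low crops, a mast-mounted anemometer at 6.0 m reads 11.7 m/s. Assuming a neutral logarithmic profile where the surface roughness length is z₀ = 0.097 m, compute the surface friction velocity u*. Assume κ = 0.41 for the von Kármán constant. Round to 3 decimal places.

u* ≈ 1.163 m/s

Log law: V(z) = (u*/κ) · ln(z/z₀) ⇒ u* = κ · V / ln(z/z₀)
u* = 0.41 × 11.7 / ln(6.0/0.097) = 0.41 × 11.7 / 4.1248
   = 4.7970 / 4.1248 = 1.1630 m/s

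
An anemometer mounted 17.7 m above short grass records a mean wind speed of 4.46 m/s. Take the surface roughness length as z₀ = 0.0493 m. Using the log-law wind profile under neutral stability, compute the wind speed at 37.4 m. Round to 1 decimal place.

Log law: V(z) ∝ ln(z/z₀), so V₂/V₁ = ln(z₂/z₀) / ln(z₁/z₀).
ln(37.4/0.0493) = 6.6315, ln(17.7/0.0493) = 5.8834
V₂ = 4.46 × 6.6315/5.8834 = 4.46 × 1.1272 = 5.0271 m/s

5.0 m/s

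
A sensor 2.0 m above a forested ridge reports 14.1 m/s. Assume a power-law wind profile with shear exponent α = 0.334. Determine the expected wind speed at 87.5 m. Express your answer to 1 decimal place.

Power-law profile: V₂ = V₁ · (z₂/z₁)^α
V₂ = 14.1 × (87.5/2.0)^0.334 = 14.1 × (43.7500)^0.334
    = 14.1 × 3.5325 = 49.8088 m/s

49.8 m/s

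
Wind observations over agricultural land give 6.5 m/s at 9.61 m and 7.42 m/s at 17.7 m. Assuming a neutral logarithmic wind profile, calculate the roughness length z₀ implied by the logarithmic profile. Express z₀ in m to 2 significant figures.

Log law: V(z) ∝ ln(z/z₀). With r = V₁/V₂ = 6.5/7.42 = 0.87601,
r · ln(z₂/z₀) = ln(z₁/z₀) ⇒ ln z₀ = (ln z₁ − r·ln z₂)/(1 − r)
ln z₀ = (2.26280 − 0.87601×2.87356) / 0.12399 = -2.0524
z₀ = exp(-2.0524) = 0.1284 m

z₀ ≈ 0.13 m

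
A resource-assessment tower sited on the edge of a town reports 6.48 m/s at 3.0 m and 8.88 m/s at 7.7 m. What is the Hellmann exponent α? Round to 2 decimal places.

Power law: V₂/V₁ = (z₂/z₁)^α ⇒ α = ln(V₂/V₁) / ln(z₂/z₁)
α = ln(8.88/6.48) / ln(7.7/3.0) = ln(1.3704) / ln(2.5667)
  = 0.31508 / 0.94261 = 0.33427

α ≈ 0.33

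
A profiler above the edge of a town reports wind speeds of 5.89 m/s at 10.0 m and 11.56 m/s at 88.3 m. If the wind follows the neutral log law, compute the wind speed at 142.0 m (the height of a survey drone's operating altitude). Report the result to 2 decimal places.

12.80 m/s

Log law: V ∝ ln(z/z₀). From the pair, with r = V₁/V₂ = 0.50952,
ln z₀ = (ln z₁ − r·ln z₂)/(1 − r) = (2.3026 − 0.50952×4.4807)/0.49048 = 0.0399 → z₀ = 1.041 m
V₃ = V₁ · ln(z₃/z₀)/ln(z₁/z₀) = 5.89 × 4.9159/2.2627 = 12.7967 m/s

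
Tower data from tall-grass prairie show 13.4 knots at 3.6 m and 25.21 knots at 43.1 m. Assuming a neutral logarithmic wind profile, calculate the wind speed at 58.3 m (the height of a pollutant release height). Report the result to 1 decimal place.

Log law: V ∝ ln(z/z₀). From the pair, with r = V₁/V₂ = 0.53154,
ln z₀ = (ln z₁ − r·ln z₂)/(1 − r) = (1.2809 − 0.53154×3.7635)/0.46846 = -1.5359 → z₀ = 0.2153 m
V₃ = V₁ · ln(z₃/z₀)/ln(z₁/z₀) = 13.4 × 5.6015/2.8168 = 26.6470 knots

26.6 knots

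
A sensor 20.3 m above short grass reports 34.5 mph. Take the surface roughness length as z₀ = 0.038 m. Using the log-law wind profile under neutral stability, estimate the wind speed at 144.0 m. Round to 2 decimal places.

Log law: V(z) ∝ ln(z/z₀), so V₂/V₁ = ln(z₂/z₀) / ln(z₁/z₀).
ln(144.0/0.038) = 8.2400, ln(20.3/0.038) = 6.2808
V₂ = 34.5 × 8.2400/6.2808 = 34.5 × 1.3119 = 45.2617 mph

45.26 mph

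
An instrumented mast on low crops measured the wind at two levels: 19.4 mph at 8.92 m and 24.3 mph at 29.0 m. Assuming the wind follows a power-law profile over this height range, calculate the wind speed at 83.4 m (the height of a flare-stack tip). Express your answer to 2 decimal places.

29.73 mph

First find α: α = ln(V₂/V₁)/ln(z₂/z₁) = ln(24.3/19.4)/ln(29.0/8.92) = 0.22520/1.17900 = 0.1910
Extrapolate from 29.0 m to 83.4 m: V₃ = 24.3 × (83.4/29.0)^0.1910 = 24.3 × 1.2236 = 29.7328 mph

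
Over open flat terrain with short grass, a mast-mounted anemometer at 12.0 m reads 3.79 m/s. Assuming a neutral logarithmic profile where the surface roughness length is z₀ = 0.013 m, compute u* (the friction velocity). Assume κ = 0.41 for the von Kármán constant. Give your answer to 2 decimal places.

u* ≈ 0.23 m/s

Log law: V(z) = (u*/κ) · ln(z/z₀) ⇒ u* = κ · V / ln(z/z₀)
u* = 0.41 × 3.79 / ln(12.0/0.013) = 0.41 × 3.79 / 6.8277
   = 1.5539 / 6.8277 = 0.2276 m/s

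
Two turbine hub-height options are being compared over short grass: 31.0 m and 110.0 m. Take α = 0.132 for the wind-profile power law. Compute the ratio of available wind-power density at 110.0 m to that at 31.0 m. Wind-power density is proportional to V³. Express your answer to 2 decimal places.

Speed ratio: V_B/V_A = (z_B/z_A)^α = (110.0/31.0)^0.132 = (3.5484)^0.132 = 1.18196
Power-density ratio: P_B/P_A = (V_B/V_A)³ = (1.18196)³ = 1.65125

1.65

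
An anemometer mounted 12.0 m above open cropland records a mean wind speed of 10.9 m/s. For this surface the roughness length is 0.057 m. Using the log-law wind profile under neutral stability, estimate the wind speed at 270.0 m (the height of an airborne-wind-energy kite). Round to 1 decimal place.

Log law: V(z) ∝ ln(z/z₀), so V₂/V₁ = ln(z₂/z₀) / ln(z₁/z₀).
ln(270.0/0.057) = 8.4631, ln(12.0/0.057) = 5.3496
V₂ = 10.9 × 8.4631/5.3496 = 10.9 × 1.5820 = 17.2439 m/s

17.2 m/s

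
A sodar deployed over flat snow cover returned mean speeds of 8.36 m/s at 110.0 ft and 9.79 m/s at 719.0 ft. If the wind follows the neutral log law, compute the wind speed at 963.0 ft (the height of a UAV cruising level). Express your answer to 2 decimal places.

Log law: V ∝ ln(z/z₀). From the pair, with r = V₁/V₂ = 0.85393,
ln z₀ = (ln z₁ − r·ln z₂)/(1 − r) = (4.7005 − 0.85393×6.5779)/0.14607 = -6.2750 → z₀ = 0.001883 ft
V₃ = V₁ · ln(z₃/z₀)/ln(z₁/z₀) = 8.36 × 13.1450/10.9755 = 10.0126 m/s

10.01 m/s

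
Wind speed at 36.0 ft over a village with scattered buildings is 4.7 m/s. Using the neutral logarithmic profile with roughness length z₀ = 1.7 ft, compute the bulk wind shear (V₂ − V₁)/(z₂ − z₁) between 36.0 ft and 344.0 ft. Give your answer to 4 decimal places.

0.0113 m/s/ft

Log law: V₂ = V₁ · ln(z₂/z₀)/ln(z₁/z₀) = 4.7 × 5.3100/3.0529 = 8.1749 m/s
ΔV/Δz = (8.1749 − 4.7)/(344.0 − 36.0) = 3.4749/308.0000 = 0.01128 m/s/ft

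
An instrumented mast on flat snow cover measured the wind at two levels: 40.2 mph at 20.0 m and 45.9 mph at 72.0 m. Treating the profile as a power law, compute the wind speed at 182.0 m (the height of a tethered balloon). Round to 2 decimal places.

50.52 mph

First find α: α = ln(V₂/V₁)/ln(z₂/z₁) = ln(45.9/40.2)/ln(72.0/20.0) = 0.13260/1.28093 = 0.1035
Extrapolate from 72.0 m to 182.0 m: V₃ = 45.9 × (182.0/72.0)^0.1035 = 45.9 × 1.1008 = 50.5246 mph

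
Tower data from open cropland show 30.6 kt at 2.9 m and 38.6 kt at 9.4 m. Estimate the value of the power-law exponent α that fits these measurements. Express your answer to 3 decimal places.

α ≈ 0.197

Power law: V₂/V₁ = (z₂/z₁)^α ⇒ α = ln(V₂/V₁) / ln(z₂/z₁)
α = ln(38.6/30.6) / ln(9.4/2.9) = ln(1.2614) / ln(3.2414)
  = 0.23225 / 1.17600 = 0.19749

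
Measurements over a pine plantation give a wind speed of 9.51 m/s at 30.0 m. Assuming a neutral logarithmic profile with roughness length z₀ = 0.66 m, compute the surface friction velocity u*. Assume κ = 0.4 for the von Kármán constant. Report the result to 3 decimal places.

Log law: V(z) = (u*/κ) · ln(z/z₀) ⇒ u* = κ · V / ln(z/z₀)
u* = 0.4 × 9.51 / ln(30.0/0.66) = 0.4 × 9.51 / 3.8167
   = 3.8040 / 3.8167 = 0.9967 m/s

u* ≈ 0.997 m/s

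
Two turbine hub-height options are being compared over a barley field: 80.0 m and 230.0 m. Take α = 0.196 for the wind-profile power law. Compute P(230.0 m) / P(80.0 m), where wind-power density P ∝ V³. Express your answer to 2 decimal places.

Speed ratio: V_B/V_A = (z_B/z_A)^α = (230.0/80.0)^0.196 = (2.8750)^0.196 = 1.22997
Power-density ratio: P_B/P_A = (V_B/V_A)³ = (1.22997)³ = 1.86071

1.86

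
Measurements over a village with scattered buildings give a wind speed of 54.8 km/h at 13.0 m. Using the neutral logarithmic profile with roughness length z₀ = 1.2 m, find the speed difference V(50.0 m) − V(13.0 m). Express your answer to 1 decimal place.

31.0 km/h

Log law: V₂ = V₁ · ln(z₂/z₀)/ln(z₁/z₀) = 54.8 × 3.7297/2.3826 = 85.7824 km/h
ΔV = 85.7824 − 54.8 = 30.9824 km/h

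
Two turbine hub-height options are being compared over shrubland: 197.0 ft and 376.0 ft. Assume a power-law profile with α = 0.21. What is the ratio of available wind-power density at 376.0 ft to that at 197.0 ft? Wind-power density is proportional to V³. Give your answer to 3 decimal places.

1.503

Speed ratio: V_B/V_A = (z_B/z_A)^α = (376.0/197.0)^0.21 = (1.9086)^0.21 = 1.14539
Power-density ratio: P_B/P_A = (V_B/V_A)³ = (1.14539)³ = 1.50264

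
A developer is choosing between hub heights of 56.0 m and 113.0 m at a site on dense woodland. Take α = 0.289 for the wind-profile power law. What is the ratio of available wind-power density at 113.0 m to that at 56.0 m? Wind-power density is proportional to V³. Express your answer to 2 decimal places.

1.84

Speed ratio: V_B/V_A = (z_B/z_A)^α = (113.0/56.0)^0.289 = (2.0179)^0.289 = 1.22494
Power-density ratio: P_B/P_A = (V_B/V_A)³ = (1.22494)³ = 1.83798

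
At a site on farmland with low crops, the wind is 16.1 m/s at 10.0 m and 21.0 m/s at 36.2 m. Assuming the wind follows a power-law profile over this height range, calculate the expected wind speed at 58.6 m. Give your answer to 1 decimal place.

23.2 m/s

First find α: α = ln(V₂/V₁)/ln(z₂/z₁) = ln(21.0/16.1)/ln(36.2/10.0) = 0.26570/1.28647 = 0.2065
Extrapolate from 36.2 m to 58.6 m: V₃ = 21.0 × (58.6/36.2)^0.2065 = 21.0 × 1.1046 = 23.1966 m/s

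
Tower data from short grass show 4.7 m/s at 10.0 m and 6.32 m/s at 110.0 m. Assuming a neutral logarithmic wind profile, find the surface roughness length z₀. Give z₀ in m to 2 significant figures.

Log law: V(z) ∝ ln(z/z₀). With r = V₁/V₂ = 4.7/6.32 = 0.74367,
r · ln(z₂/z₀) = ln(z₁/z₀) ⇒ ln z₀ = (ln z₁ − r·ln z₂)/(1 − r)
ln z₀ = (2.30259 − 0.74367×4.70048) / 0.25633 = -4.6543
z₀ = exp(-4.6543) = 0.009521 m

z₀ ≈ 0.0095 m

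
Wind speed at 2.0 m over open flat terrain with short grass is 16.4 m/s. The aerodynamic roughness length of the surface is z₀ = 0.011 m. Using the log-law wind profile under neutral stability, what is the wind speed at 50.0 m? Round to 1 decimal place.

Log law: V(z) ∝ ln(z/z₀), so V₂/V₁ = ln(z₂/z₀) / ln(z₁/z₀).
ln(50.0/0.011) = 8.4219, ln(2.0/0.011) = 5.2030
V₂ = 16.4 × 8.4219/5.2030 = 16.4 × 1.6187 = 26.5460 m/s

26.5 m/s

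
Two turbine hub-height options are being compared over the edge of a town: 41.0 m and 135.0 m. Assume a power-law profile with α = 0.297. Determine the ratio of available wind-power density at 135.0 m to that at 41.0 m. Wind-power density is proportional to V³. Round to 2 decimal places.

Speed ratio: V_B/V_A = (z_B/z_A)^α = (135.0/41.0)^0.297 = (3.2927)^0.297 = 1.42466
Power-density ratio: P_B/P_A = (V_B/V_A)³ = (1.42466)³ = 2.89159

2.89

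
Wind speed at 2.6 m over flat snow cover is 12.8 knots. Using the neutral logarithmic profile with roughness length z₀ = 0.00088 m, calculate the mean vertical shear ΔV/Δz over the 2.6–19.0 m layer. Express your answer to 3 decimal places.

Log law: V₂ = V₁ · ln(z₂/z₀)/ln(z₁/z₀) = 12.8 × 9.9800/7.9911 = 15.9858 knots
ΔV/Δz = (15.9858 − 12.8)/(19.0 − 2.6) = 3.1858/16.4000 = 0.19426 knots/m

0.194 knots/m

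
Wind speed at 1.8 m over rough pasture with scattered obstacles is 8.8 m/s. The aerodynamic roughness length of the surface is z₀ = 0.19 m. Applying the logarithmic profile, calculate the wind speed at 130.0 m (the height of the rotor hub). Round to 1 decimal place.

25.5 m/s

Log law: V(z) ∝ ln(z/z₀), so V₂/V₁ = ln(z₂/z₀) / ln(z₁/z₀).
ln(130.0/0.19) = 6.5283, ln(1.8/0.19) = 2.2485
V₂ = 8.8 × 6.5283/2.2485 = 8.8 × 2.9034 = 25.5496 m/s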